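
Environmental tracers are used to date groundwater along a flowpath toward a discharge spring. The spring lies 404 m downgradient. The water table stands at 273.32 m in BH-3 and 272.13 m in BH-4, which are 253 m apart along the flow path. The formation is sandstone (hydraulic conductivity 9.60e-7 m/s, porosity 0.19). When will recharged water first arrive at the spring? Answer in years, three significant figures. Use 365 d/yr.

Hydraulic gradient i = (273.32 − 272.13) / 253 = 1.19 / 253 = 0.004704
K = 9.60e-7 m/s × 86400 s/d = 0.08294 m/d
Specific discharge q = 0.08294 × 0.004704 = 3.901e-4 m/d
Seepage velocity v = q / n = 3.901e-4 / 0.19 = 0.002053 m/d
t = L / v = 404 / 0.002053 = 196800 d
   = 196800 / 365 = 539 yr

539 years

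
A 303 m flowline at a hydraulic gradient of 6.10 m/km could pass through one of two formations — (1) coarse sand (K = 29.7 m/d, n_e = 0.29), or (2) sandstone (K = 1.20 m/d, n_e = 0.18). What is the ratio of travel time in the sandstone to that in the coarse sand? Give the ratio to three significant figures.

15.4

Unit 1 (coarse sand): v = 29.7×0.0061/0.29 = 0.6247 m/d, t = 303/0.6247 = 485.0 d
Unit 2 (sandstone): v = 1.20×0.0061/0.18 = 0.04067 m/d, t = 303/0.04067 = 7451 d
t(sandstone) / t(coarse sand) = 7451/485.0 = 15.4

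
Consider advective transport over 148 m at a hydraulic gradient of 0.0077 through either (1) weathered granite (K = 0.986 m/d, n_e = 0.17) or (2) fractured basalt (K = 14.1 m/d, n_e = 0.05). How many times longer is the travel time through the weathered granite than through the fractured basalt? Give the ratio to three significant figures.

Unit 1 (weathered granite): v = 0.986×0.0077/0.17 = 0.04466 m/d, t = 148/0.04466 = 3314 d
Unit 2 (fractured basalt): v = 14.1×0.0077/0.05 = 2.171 m/d, t = 148/2.171 = 68.16 d
t(weathered granite) / t(fractured basalt) = 3314/68.16 = 48.6

48.6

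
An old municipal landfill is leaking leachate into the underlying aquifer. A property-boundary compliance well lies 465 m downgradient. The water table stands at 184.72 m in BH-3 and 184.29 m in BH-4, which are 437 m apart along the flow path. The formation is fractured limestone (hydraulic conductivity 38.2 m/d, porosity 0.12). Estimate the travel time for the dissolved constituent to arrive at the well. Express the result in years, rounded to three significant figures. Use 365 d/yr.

Hydraulic gradient i = (184.72 − 184.29) / 437 = 0.43 / 437 = 9.840e-4
Darcy flux q = K·i = 38.2 × 9.840e-4 = 0.03759 m/d
v_s = q/n_e = 0.03759/0.12 = 0.3132 m/d
t = L / v = 465 / 0.3132 = 1485 d
   = 1485 / 365 = 4.07 yr

4.07 years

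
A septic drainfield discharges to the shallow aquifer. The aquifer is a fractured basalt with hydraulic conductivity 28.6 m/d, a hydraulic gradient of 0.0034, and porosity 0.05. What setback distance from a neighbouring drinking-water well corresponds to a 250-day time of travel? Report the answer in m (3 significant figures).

486 m

Specific discharge q = 28.6 × 0.0034 = 0.09724 m/d
v = Ki/n = 28.6·0.0034/0.05 = 1.945 m/d
L = v × T = 1.945 × 250 = 486.2 m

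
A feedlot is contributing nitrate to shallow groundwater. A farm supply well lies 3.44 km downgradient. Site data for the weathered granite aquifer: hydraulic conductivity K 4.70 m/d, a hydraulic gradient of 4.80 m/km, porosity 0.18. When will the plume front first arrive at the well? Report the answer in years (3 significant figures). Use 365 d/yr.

Darcy flux q = K·i = 4.70 × 0.0048 = 0.02256 m/d
v = Ki/n = 4.70·0.0048/0.18 = 0.1253 m/d
L = 3.44 km = 3440 m
t = L / v = 3440 / 0.1253 = 27450 d
   = 27450 / 365 = 75.2 yr

75.2 years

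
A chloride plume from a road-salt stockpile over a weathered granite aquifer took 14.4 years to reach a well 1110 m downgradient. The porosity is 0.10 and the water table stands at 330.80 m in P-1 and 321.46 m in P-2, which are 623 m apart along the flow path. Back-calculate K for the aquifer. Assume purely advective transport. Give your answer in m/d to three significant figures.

Hydraulic gradient i = (330.80 − 321.46) / 623 = 9.34 / 623 = 0.01499
t = 14.4 years = 5256 d
v = L / t = 1110 / 5256 = 0.2112 m/d
K = v · n / i = 0.2112 × 0.10 / 0.01499 = 1.41 m/d

1.41 m/d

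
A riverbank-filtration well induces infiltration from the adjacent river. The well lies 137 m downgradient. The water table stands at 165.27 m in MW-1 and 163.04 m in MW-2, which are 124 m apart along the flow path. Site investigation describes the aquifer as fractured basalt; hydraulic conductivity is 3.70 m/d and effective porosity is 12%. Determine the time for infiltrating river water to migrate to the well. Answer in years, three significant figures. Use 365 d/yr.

0.677 years

Hydraulic gradient i = (165.27 − 163.04) / 124 = 2.23 / 124 = 0.01798
q = Ki = 3.70 × 0.01798 = 0.06654 m/d
Seepage velocity v = q / n = 0.06654 / 0.12 = 0.5545 m/d
t = L / v = 137 / 0.5545 = 247.1 d
   = 247.1 / 365 = 0.677 yr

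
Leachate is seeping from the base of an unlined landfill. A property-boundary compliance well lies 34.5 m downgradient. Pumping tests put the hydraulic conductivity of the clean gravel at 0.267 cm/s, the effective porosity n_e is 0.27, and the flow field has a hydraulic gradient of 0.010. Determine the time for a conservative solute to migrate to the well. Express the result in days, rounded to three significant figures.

4.04 days

K = 0.267 cm/s × 864 = 230.7 m/d
Specific discharge q = 230.7 × 0.010 = 2.307 m/d
Seepage velocity v = q / n = 2.307 / 0.27 = 8.544 m/d
t = L / v = 34.5 / 8.544 = 4.038 d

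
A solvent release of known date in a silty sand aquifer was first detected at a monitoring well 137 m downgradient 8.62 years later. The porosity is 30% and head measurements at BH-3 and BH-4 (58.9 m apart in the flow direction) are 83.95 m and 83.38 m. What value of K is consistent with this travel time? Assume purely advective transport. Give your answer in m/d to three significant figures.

1.35 m/d

Hydraulic gradient i = (83.95 − 83.38) / 58.9 = 0.57 / 58.9 = 0.009677
t = 8.62 years = 3146 d
v = L / t = 137 / 3146 = 0.04354 m/d
K = v · n / i = 0.04354 × 0.30 / 0.009677 = 1.35 m/d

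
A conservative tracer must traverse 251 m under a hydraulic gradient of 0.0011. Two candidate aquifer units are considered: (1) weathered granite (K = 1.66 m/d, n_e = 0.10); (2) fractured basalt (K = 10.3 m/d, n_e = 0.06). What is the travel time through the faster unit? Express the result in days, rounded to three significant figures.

1330 days

Unit 1 (weathered granite): v = 1.66×0.0011/0.10 = 0.01826 m/d, t = 251/0.01826 = 13750 d
Unit 2 (fractured basalt): v = 10.3×0.0011/0.06 = 0.1888 m/d, t = 251/0.1888 = 1329 d
Faster unit: t = 1330 d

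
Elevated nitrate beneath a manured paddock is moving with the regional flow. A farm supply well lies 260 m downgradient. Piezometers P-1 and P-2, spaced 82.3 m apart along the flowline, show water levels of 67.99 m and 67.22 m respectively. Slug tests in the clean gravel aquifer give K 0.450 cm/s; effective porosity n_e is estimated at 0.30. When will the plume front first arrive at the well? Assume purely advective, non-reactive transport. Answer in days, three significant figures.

Hydraulic gradient i = (67.99 − 67.22) / 82.3 = 0.77 / 82.3 = 0.009356
K = 0.450 cm/s × 864 = 388.8 m/d
q = Ki = 388.8 × 0.009356 = 3.638 m/d
v = Ki/n = 388.8·0.009356/0.30 = 12.13 m/d
t = L / v = 260 / 12.13 = 21.44 d

21.4 days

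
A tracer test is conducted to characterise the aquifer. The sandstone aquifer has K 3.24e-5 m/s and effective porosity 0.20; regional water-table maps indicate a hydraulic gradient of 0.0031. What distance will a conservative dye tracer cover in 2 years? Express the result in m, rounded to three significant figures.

K = 3.24e-5 m/s × 86400 s/d = 2.799 m/d
Darcy flux q = K·i = 2.799 × 0.0031 = 0.008678 m/d
Seepage velocity v = q / n = 0.008678 / 0.20 = 0.04339 m/d
T = 2 yr × 365 = 730 d
L = v × T = 0.04339 × 730 = 31.67 m

31.7 m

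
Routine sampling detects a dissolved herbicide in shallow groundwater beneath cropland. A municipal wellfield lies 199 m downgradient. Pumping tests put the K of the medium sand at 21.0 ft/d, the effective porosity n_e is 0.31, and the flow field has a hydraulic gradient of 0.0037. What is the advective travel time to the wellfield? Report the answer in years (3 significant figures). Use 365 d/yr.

7.14 years

K = 21.0 ft/d × 0.3048 = 6.401 m/d
Darcy flux q = K·i = 6.401 × 0.0037 = 0.02368 m/d
Average linear velocity = 0.02368 / 0.31 = 0.07640 m/d
t = L / v = 199 / 0.07640 = 2605 d
   = 2605 / 365 = 7.14 yr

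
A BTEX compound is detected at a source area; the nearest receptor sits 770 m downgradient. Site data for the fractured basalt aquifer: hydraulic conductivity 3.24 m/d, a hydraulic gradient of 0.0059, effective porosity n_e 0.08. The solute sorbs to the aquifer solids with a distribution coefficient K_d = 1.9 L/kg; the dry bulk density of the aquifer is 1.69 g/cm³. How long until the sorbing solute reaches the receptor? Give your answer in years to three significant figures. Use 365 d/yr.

363 years

Darcy flux q = K·i = 3.24 × 0.0059 = 0.01912 m/d
Seepage velocity v = q / n = 0.01912 / 0.08 = 0.2390 m/d
Retardation R = 1 + ρ_b·K_d/n = 1 + 1.69×1.9/0.08 = 41.14
Contaminant velocity v_c = v/R = 0.2390/41.14 = 0.005809 m/d
t = L/v_c = 770/0.005809 = 132600 d
   = 132600/365 = 363 yr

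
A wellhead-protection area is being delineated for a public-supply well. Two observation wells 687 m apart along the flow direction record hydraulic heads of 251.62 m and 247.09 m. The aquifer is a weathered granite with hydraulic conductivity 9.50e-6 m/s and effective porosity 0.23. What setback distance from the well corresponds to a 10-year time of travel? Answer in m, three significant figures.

Hydraulic gradient i = (251.62 − 247.09) / 687 = 4.53 / 687 = 0.006594
K = 9.50e-6 m/s × 86400 s/d = 0.8208 m/d
Specific discharge q = 0.8208 × 0.006594 = 0.005412 m/d
v_s = q/n_e = 0.005412/0.23 = 0.02353 m/d
T = 10 yr × 365 = 3650 d
L = v × T = 0.02353 × 3650 = 85.89 m

85.9 m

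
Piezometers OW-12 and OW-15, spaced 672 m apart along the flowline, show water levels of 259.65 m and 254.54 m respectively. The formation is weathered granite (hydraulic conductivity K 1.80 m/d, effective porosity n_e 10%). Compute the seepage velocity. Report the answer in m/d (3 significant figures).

0.137 m/d

Hydraulic gradient i = (259.65 − 254.54) / 672 = 5.11 / 672 = 0.007604
q = Ki = 1.80 × 0.007604 = 0.01369 m/d
v_s = q/n_e = 0.01369/0.10 = 0.1369 m/d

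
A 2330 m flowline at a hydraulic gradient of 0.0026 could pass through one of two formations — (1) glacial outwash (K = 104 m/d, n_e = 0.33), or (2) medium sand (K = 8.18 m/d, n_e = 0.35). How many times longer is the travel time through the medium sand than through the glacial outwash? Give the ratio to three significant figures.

Unit 1 (glacial outwash): v = 104×0.0026/0.33 = 0.8194 m/d, t = 2330/0.8194 = 2844 d
Unit 2 (medium sand): v = 8.18×0.0026/0.35 = 0.06077 m/d, t = 2330/0.06077 = 38340 d
t(medium sand) / t(glacial outwash) = 38340/2844 = 13.5

13.5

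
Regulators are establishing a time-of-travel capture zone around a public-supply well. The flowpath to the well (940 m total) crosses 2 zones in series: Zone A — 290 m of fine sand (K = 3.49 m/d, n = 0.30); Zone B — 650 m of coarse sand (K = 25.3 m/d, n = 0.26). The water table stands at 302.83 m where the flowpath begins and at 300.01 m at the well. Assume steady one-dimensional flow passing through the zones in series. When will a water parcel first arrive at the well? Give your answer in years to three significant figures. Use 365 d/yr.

Total head drop ΔH = 302.83 − 300.01 = 2.82 m
Continuity: the same q passes through each zone, so ΔH = q·Σ(L_j/K_j) — the zones act as resistances in series.
Σ(L/K) = 290/3.49 + 650/25.3 = 83.09 + 25.69 = 108.8 d
q = ΔH / Σ(L/K) = 2.82 / 108.8 = 0.02592 m/d (same in every zone)
Zone A: v = q/n = 0.02592/0.30 = 0.08641 m/d → t_A = 290/0.08641 = 3356 d
Zone B: v = q/n = 0.02592/0.26 = 0.09970 m/d → t_B = 650/0.09970 = 6519 d
Total t = 3356 + 6519 = 9876 d
   = 9876 / 365 = 27.1 yr

27.1 years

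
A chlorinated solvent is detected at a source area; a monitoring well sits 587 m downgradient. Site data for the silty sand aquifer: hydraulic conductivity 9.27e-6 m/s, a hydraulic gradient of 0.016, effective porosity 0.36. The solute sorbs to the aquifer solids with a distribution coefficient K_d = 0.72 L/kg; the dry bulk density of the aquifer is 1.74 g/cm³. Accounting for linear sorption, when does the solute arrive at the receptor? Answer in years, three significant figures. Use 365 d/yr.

K = 9.27e-6 m/s × 86400 s/d = 0.8009 m/d
Darcy flux q = K·i = 0.8009 × 0.016 = 0.01281 m/d
v_s = q/n_e = 0.01281/0.36 = 0.03560 m/d
Retardation R = 1 + ρ_b·K_d/n = 1 + 1.74×0.72/0.36 = 4.480
Contaminant velocity v_c = v/R = 0.03560/4.480 = 0.007946 m/d
t = L/v_c = 587/0.007946 = 73880 d
   = 73880/365 = 202 yr

202 years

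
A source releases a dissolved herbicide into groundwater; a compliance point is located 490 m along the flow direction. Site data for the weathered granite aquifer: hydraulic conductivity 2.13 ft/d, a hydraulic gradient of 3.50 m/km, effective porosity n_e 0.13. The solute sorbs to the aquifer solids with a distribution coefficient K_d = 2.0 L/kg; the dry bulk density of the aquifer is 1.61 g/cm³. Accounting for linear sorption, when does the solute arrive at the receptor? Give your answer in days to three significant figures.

K = 2.13 ft/d × 0.3048 = 0.6492 m/d
Darcy flux q = K·i = 0.6492 × 0.0035 = 0.002272 m/d
Average linear velocity = 0.002272 / 0.13 = 0.01748 m/d
Retardation R = 1 + ρ_b·K_d/n = 1 + 1.61×2.0/0.13 = 25.77
Contaminant velocity v_c = v/R = 0.01748/25.77 = 6.783e-4 m/d
t = L/v_c = 490/6.783e-4 = 722400 d

722000 days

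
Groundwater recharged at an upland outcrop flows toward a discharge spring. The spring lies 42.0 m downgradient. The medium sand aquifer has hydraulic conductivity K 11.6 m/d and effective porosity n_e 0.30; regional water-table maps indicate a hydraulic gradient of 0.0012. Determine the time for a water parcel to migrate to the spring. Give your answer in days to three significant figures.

905 days

Specific discharge q = 11.6 × 0.0012 = 0.01392 m/d
v = Ki/n = 11.6·0.0012/0.30 = 0.04640 m/d
t = L / v = 42.0 / 0.04640 = 905.2 d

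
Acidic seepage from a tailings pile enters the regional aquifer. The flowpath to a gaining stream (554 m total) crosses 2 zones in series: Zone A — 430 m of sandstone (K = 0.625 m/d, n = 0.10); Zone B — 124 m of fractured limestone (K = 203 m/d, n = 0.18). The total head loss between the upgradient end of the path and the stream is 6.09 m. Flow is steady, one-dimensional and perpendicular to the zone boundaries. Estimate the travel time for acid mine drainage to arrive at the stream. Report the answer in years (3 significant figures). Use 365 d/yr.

20.2 years

Continuity: the same q passes through each zone, so ΔH = q·Σ(L_j/K_j) — the zones act as resistances in series.
Σ(L/K) = 430/0.625 + 124/203 = 688.0 + 0.6108 = 688.6 d
q = ΔH / Σ(L/K) = 6.09 / 688.6 = 0.008844 m/d (same in every zone)
Zone A: v = q/n = 0.008844/0.10 = 0.08844 m/d → t_A = 430/0.08844 = 4862 d
Zone B: v = q/n = 0.008844/0.18 = 0.04913 m/d → t_B = 124/0.04913 = 2524 d
Total t = 4862 + 2524 = 7386 d
   = 7386 / 365 = 20.2 yr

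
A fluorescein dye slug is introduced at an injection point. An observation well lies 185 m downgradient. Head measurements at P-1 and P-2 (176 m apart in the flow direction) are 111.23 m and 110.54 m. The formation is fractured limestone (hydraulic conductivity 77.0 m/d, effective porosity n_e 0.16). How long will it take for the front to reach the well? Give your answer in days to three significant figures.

98.1 days

Hydraulic gradient i = (111.23 − 110.54) / 176 = 0.69 / 176 = 0.003920
q = Ki = 77.0 × 0.003920 = 0.3019 m/d
v = Ki/n = 77.0·0.003920/0.16 = 1.887 m/d
t = L / v = 185 / 1.887 = 98.05 d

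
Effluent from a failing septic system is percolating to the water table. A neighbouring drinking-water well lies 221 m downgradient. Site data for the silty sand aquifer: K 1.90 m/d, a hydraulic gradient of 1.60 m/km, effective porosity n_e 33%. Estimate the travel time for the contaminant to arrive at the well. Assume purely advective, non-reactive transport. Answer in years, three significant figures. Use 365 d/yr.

65.7 years

Specific discharge q = 1.90 × 0.0016 = 0.003040 m/d
Average linear velocity = 0.003040 / 0.33 = 0.009212 m/d
t = L / v = 221 / 0.009212 = 23990 d
   = 23990 / 365 = 65.7 yr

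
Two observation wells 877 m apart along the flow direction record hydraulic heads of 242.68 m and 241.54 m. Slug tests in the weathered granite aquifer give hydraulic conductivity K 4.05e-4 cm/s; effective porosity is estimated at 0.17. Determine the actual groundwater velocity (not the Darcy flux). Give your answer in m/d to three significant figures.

Hydraulic gradient i = (242.68 − 241.54) / 877 = 1.14 / 877 = 0.001300
K = 4.05e-4 cm/s × 864 = 0.3499 m/d
Darcy flux q = K·i = 0.3499 × 0.001300 = 4.549e-4 m/d
Seepage velocity v = q / n = 4.549e-4 / 0.17 = 0.002676 m/d

0.00268 m/d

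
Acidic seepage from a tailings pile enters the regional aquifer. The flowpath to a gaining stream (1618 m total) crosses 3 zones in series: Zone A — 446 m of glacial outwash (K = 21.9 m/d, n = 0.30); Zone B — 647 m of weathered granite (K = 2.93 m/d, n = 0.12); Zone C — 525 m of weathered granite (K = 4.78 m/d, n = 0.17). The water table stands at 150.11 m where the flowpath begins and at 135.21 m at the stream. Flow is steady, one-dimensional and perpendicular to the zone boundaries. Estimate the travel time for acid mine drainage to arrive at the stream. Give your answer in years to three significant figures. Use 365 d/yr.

19.4 years

Total head drop ΔH = 150.11 − 135.21 = 14.90 m
Steady 1-D flow in series ⇒ the Darcy flux q is identical in every zone and the zone head losses add (resistances L/K in series).
Σ(L/K) = 446/21.9 + 647/2.93 + 525/4.78 = 20.37 + 220.8 + 109.8 = 351.0 d
q = ΔH / Σ(L/K) = 14.90 / 351.0 = 0.04245 m/d (same in every zone)
Zone A: v = q/n = 0.04245/0.30 = 0.1415 m/d → t_A = 446/0.1415 = 3152 d
Zone B: v = q/n = 0.04245/0.12 = 0.3537 m/d → t_B = 647/0.3537 = 1829 d
Zone C: v = q/n = 0.04245/0.17 = 0.2497 m/d → t_C = 525/0.2497 = 2103 d
Total t = 3152 + 1829 + 2103 = 7084 d
   = 7084 / 365 = 19.4 yr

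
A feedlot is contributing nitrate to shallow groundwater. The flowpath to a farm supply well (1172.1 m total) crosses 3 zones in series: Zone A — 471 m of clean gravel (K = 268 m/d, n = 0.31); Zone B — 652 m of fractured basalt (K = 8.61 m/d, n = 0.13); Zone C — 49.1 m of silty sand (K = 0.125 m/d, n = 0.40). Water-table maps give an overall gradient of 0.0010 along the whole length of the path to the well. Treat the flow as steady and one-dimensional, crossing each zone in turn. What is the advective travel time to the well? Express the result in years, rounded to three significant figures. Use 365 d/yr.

275 years

Continuity: the same q passes through each zone, so ΔH = q·Σ(L_j/K_j) — the zones act as resistances in series.
Σ(L/K) = 471/268 + 652/8.61 + 49.1/0.125 = 1.757 + 75.73 + 392.8 = 470.3 d
K_eq = L_total / Σ(L/K) = 1172.1 / 470.3 = 2.492 m/d
q = K_eq · i = 2.492 × 0.0010 = 0.002492 m/d (same in every zone)
Zone A: v = q/n = 0.002492/0.31 = 0.008040 m/d → t_A = 471/0.008040 = 58580 d
Zone B: v = q/n = 0.002492/0.13 = 0.01917 m/d → t_B = 652/0.01917 = 34010 d
Zone C: v = q/n = 0.002492/0.40 = 0.006231 m/d → t_C = 49.1/0.006231 = 7880 d
Total t = 58580 + 34010 + 7880 = 100500 d
   = 100500 / 365 = 275 yr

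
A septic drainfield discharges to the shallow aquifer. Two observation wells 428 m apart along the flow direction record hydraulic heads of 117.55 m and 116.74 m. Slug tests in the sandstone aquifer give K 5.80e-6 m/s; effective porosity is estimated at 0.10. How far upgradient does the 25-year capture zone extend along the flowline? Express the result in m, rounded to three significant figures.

86.5 m

Hydraulic gradient i = (117.55 − 116.74) / 428 = 0.81 / 428 = 0.001893
K = 5.80e-6 m/s × 86400 s/d = 0.5011 m/d
q = Ki = 0.5011 × 0.001893 = 9.484e-4 m/d
v_s = q/n_e = 9.484e-4/0.10 = 0.009484 m/d
T = 25 yr × 365 = 9125 d
L = v × T = 0.009484 × 9125 = 86.54 m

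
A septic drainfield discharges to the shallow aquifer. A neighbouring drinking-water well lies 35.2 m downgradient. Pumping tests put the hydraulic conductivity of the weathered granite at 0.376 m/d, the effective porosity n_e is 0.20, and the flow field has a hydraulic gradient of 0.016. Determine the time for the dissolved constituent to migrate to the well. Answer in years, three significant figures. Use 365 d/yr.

3.21 years

Specific discharge q = 0.376 × 0.016 = 0.006016 m/d
Seepage velocity v = q / n = 0.006016 / 0.20 = 0.03008 m/d
t = L / v = 35.2 / 0.03008 = 1170 d
   = 1170 / 365 = 3.21 yr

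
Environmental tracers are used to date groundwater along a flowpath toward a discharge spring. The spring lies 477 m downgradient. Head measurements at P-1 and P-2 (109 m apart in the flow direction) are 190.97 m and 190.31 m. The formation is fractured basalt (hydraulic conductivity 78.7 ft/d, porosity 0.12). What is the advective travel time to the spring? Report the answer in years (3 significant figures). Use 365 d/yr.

1.08 years

Hydraulic gradient i = (190.97 − 190.31) / 109 = 0.66 / 109 = 0.006055
K = 78.7 ft/d × 0.3048 = 23.99 m/d
Specific discharge q = 23.99 × 0.006055 = 0.1452 m/d
Average linear velocity = 0.1452 / 0.12 = 1.210 m/d
t = L / v = 477 / 1.210 = 394.1 d
   = 394.1 / 365 = 1.08 yr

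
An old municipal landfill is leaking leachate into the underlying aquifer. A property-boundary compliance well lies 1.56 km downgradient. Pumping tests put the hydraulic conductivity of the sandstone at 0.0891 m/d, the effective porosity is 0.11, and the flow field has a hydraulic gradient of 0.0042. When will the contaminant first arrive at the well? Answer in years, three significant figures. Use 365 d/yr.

Darcy flux q = K·i = 0.0891 × 0.0042 = 3.742e-4 m/d
Average linear velocity = 3.742e-4 / 0.11 = 0.003402 m/d
L = 1.56 km = 1560 m
t = L / v = 1560 / 0.003402 = 458600 d
   = 458600 / 365 = 1260 yr

1260 years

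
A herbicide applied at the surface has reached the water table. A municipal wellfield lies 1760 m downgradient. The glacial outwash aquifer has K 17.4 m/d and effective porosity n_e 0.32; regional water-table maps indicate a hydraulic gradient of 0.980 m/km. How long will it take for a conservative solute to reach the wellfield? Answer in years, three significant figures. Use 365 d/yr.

Darcy flux q = K·i = 17.4 × 9.8e-4 = 0.01705 m/d
v_s = q/n_e = 0.01705/0.32 = 0.05329 m/d
t = L / v = 1760 / 0.05329 = 33030 d
   = 33030 / 365 = 90.5 yr

90.5 years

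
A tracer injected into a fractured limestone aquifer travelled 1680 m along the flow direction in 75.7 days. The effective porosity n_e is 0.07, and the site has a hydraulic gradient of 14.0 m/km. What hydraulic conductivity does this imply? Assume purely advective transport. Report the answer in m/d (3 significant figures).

111 m/d

v = L / t = 1680 / 75.7 = 22.19 m/d
K = v · n / i = 22.19 × 0.07 / 0.014 = 111 m/d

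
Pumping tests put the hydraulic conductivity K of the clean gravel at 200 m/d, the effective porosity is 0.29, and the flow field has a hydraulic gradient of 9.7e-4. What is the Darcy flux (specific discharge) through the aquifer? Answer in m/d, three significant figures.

q = Ki = 200 × 9.7e-4 = 0.1940 m/d

0.194 m/d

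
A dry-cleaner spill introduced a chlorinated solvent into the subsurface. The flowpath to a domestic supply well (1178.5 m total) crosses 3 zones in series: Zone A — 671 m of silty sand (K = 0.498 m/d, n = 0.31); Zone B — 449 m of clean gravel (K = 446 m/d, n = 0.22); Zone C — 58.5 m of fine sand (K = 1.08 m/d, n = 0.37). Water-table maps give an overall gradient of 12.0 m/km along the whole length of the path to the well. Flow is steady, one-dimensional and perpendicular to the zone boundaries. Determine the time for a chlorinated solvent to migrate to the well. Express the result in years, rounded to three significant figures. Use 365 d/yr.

89.2 years

Steady 1-D flow in series ⇒ the Darcy flux q is identical in every zone and the zone head losses add (resistances L/K in series).
Σ(L/K) = 671/0.498 + 449/446 + 58.5/1.08 = 1347 + 1.007 + 54.17 = 1403 d
K_eq = L_total / Σ(L/K) = 1178.5 / 1403 = 0.8402 m/d
q = K_eq · i = 0.8402 × 0.012 = 0.01008 m/d (same in every zone)
Zone A: v = q/n = 0.01008/0.31 = 0.03253 m/d → t_A = 671/0.03253 = 20630 d
Zone B: v = q/n = 0.01008/0.22 = 0.04583 m/d → t_B = 449/0.04583 = 9797 d
Zone C: v = q/n = 0.01008/0.37 = 0.02725 m/d → t_C = 58.5/0.02725 = 2147 d
Total t = 20630 + 9797 + 2147 = 32570 d
   = 32570 / 365 = 89.2 yr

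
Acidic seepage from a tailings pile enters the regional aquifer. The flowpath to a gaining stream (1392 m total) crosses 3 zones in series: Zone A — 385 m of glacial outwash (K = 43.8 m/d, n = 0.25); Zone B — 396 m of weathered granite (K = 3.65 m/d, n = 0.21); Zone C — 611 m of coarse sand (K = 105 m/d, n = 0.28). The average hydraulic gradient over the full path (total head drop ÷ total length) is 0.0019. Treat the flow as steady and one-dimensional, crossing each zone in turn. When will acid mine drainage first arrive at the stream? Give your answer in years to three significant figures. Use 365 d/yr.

44.7 years

Continuity: the same q passes through each zone, so ΔH = q·Σ(L_j/K_j) — the zones act as resistances in series.
Σ(L/K) = 385/43.8 + 396/3.65 + 611/105 = 8.790 + 108.5 + 5.819 = 123.1 d
K_eq = L_total / Σ(L/K) = 1392 / 123.1 = 11.31 m/d
q = K_eq · i = 11.31 × 0.0019 = 0.02148 m/d (same in every zone)
Zone A: v = q/n = 0.02148/0.25 = 0.08594 m/d → t_A = 385/0.08594 = 4480 d
Zone B: v = q/n = 0.02148/0.21 = 0.1023 m/d → t_B = 396/0.1023 = 3871 d
Zone C: v = q/n = 0.02148/0.28 = 0.07673 m/d → t_C = 611/0.07673 = 7963 d
Total t = 4480 + 3871 + 7963 = 16310 d
   = 16310 / 365 = 44.7 yr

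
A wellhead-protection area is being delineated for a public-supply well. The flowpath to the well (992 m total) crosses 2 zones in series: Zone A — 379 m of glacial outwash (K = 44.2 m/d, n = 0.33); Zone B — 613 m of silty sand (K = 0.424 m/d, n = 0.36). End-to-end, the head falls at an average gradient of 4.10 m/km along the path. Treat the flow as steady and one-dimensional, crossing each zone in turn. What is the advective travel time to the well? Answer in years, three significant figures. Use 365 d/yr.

For zones in series the flux q is common to all zones; the equivalent conductivity is the harmonic (thickness-weighted) mean, K_eq = L_total / Σ(L_j/K_j).
Σ(L/K) = 379/44.2 + 613/0.424 = 8.575 + 1446 = 1454 d
K_eq = L_total / Σ(L/K) = 992 / 1454 = 0.6821 m/d
q = K_eq · i = 0.6821 × 0.0041 = 0.002797 m/d (same in every zone)
Zone A: v = q/n = 0.002797/0.33 = 0.008475 m/d → t_A = 379/0.008475 = 44720 d
Zone B: v = q/n = 0.002797/0.36 = 0.007768 m/d → t_B = 613/0.007768 = 78910 d
Total t = 44720 + 78910 = 123600 d
   = 123600 / 365 = 339 yr

339 years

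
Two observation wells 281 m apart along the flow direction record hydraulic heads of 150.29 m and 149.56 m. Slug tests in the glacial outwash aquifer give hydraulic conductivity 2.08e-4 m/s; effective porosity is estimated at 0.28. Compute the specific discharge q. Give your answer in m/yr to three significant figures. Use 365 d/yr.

Hydraulic gradient i = (150.29 − 149.56) / 281 = 0.73 / 281 = 0.002598
K = 2.08e-4 m/s × 86400 s/d = 17.97 m/d
q = Ki = 17.97 × 0.002598 = 0.04669 m/d
   = 0.04669 × 365 = 17.0 m/yr

17.0 m/yr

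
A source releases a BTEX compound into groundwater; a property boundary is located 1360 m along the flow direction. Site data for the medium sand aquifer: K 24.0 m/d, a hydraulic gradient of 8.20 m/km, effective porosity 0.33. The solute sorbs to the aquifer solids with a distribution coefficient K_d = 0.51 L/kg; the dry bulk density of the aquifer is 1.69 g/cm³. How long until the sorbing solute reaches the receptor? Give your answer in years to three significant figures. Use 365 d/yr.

22.6 years

Darcy flux q = K·i = 24.0 × 0.0082 = 0.1968 m/d
Seepage velocity v = q / n = 0.1968 / 0.33 = 0.5964 m/d
Retardation R = 1 + ρ_b·K_d/n = 1 + 1.69×0.51/0.33 = 3.612
Contaminant velocity v_c = v/R = 0.5964/3.612 = 0.1651 m/d
t = L/v_c = 1360/0.1651 = 8237 d
   = 8237/365 = 22.6 yr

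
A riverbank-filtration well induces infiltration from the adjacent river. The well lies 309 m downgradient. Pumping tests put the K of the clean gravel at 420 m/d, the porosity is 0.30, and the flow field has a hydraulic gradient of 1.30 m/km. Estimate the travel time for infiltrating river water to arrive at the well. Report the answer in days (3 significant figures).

q = Ki = 420 × 0.0013 = 0.5460 m/d
v = Ki/n = 420·0.0013/0.30 = 1.820 m/d
t = L / v = 309 / 1.820 = 169.8 d

170 days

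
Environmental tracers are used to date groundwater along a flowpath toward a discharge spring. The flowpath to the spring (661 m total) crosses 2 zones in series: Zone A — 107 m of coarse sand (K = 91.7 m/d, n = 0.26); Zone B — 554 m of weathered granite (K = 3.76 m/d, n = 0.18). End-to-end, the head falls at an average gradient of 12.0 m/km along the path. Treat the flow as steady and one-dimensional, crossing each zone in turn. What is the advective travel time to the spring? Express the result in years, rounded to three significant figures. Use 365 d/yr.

6.54 years

For zones in series the flux q is common to all zones; the equivalent conductivity is the harmonic (thickness-weighted) mean, K_eq = L_total / Σ(L_j/K_j).
Σ(L/K) = 107/91.7 + 554/3.76 = 1.167 + 147.3 = 148.5 d
K_eq = L_total / Σ(L/K) = 661 / 148.5 = 4.451 m/d
q = K_eq · i = 4.451 × 0.012 = 0.05341 m/d (same in every zone)
Zone A: v = q/n = 0.05341/0.26 = 0.2054 m/d → t_A = 107/0.2054 = 520.9 d
Zone B: v = q/n = 0.05341/0.18 = 0.2967 m/d → t_B = 554/0.2967 = 1867 d
Total t = 520.9 + 1867 = 2388 d
   = 2388 / 365 = 6.54 yr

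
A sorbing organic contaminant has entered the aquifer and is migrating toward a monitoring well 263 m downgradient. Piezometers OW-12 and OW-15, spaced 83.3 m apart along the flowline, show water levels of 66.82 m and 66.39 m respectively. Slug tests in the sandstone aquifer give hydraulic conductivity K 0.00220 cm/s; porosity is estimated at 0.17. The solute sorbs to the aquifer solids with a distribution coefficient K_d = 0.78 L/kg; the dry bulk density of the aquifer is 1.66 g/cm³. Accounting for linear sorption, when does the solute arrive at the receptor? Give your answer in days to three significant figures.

39300 days

Hydraulic gradient i = (66.82 − 66.39) / 83.3 = 0.43 / 83.3 = 0.005162
K = 0.00220 cm/s × 864 = 1.901 m/d
q = Ki = 1.901 × 0.005162 = 0.009812 m/d
Seepage velocity v = q / n = 0.009812 / 0.17 = 0.05772 m/d
Retardation R = 1 + ρ_b·K_d/n = 1 + 1.66×0.78/0.17 = 8.616
Contaminant velocity v_c = v/R = 0.05772/8.616 = 0.006699 m/d
t = L/v_c = 263/0.006699 = 39260 d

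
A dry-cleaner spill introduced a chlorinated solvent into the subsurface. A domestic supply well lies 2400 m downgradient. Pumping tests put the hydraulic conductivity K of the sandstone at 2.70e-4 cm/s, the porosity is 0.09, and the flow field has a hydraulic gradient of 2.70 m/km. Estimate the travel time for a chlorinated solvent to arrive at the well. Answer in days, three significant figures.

343000 days

K = 2.70e-4 cm/s × 864 = 0.2333 m/d
Darcy flux q = K·i = 0.2333 × 0.0027 = 6.299e-4 m/d
v_s = q/n_e = 6.299e-4/0.09 = 0.006998 m/d
t = L / v = 2400 / 0.006998 = 342900 d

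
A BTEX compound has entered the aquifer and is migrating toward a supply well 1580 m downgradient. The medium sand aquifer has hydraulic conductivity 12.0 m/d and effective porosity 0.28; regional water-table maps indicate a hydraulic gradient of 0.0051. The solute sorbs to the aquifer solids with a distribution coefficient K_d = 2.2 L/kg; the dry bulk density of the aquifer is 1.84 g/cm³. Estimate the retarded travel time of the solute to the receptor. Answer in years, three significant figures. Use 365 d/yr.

306 years

Specific discharge q = 12.0 × 0.0051 = 0.06120 m/d
v = Ki/n = 12.0·0.0051/0.28 = 0.2186 m/d
Retardation R = 1 + ρ_b·K_d/n = 1 + 1.84×2.2/0.28 = 15.46
Contaminant velocity v_c = v/R = 0.2186/15.46 = 0.01414 m/d
t = L/v_c = 1580/0.01414 = 111700 d
   = 111700/365 = 306 yr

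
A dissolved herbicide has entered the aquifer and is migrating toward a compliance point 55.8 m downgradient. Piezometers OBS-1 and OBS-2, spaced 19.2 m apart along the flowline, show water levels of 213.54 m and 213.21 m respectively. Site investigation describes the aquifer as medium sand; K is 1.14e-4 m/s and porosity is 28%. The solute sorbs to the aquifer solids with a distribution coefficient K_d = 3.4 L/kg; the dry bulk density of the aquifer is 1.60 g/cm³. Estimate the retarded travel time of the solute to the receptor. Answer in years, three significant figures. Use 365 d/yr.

5.17 years

Hydraulic gradient i = (213.54 − 213.21) / 19.2 = 0.33 / 19.2 = 0.01719
K = 1.14e-4 m/s × 86400 s/d = 9.850 m/d
Specific discharge q = 9.850 × 0.01719 = 0.1693 m/d
Seepage velocity v = q / n = 0.1693 / 0.28 = 0.6046 m/d
Retardation R = 1 + ρ_b·K_d/n = 1 + 1.60×3.4/0.28 = 20.43
Contaminant velocity v_c = v/R = 0.6046/20.43 = 0.02960 m/d
t = L/v_c = 55.8/0.02960 = 1885 d
   = 1885/365 = 5.17 yr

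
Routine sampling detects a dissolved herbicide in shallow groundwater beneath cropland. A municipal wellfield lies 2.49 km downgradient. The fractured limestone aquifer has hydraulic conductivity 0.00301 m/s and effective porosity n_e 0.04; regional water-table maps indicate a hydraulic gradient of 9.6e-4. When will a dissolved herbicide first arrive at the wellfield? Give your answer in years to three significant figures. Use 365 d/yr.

1.09 years

K = 0.00301 m/s × 86400 s/d = 260.1 m/d
Specific discharge q = 260.1 × 9.6e-4 = 0.2497 m/d
Average linear velocity = 0.2497 / 0.04 = 6.242 m/d
L = 2.49 km = 2490 m
t = L / v = 2490 / 6.242 = 398.9 d
   = 398.9 / 365 = 1.09 yr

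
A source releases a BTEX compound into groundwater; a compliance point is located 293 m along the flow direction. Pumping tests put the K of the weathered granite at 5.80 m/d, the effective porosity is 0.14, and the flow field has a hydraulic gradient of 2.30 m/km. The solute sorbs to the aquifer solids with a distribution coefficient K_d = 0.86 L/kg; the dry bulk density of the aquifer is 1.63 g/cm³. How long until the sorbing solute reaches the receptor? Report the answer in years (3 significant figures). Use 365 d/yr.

Specific discharge q = 5.80 × 0.0023 = 0.01334 m/d
Average linear velocity = 0.01334 / 0.14 = 0.09529 m/d
Retardation R = 1 + ρ_b·K_d/n = 1 + 1.63×0.86/0.14 = 11.01
Contaminant velocity v_c = v/R = 0.09529/11.01 = 0.008652 m/d
t = L/v_c = 293/0.008652 = 33860 d
   = 33860/365 = 92.8 yr

92.8 years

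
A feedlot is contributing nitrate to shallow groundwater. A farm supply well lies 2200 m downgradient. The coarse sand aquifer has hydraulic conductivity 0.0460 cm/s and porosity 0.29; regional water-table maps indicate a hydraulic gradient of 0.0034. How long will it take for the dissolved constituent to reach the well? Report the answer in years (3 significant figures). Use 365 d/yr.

K = 0.0460 cm/s × 864 = 39.74 m/d
q = Ki = 39.74 × 0.0034 = 0.1351 m/d
v = Ki/n = 39.74·0.0034/0.29 = 0.4660 m/d
t = L / v = 2200 / 0.4660 = 4721 d
   = 4721 / 365 = 12.9 yr

12.9 years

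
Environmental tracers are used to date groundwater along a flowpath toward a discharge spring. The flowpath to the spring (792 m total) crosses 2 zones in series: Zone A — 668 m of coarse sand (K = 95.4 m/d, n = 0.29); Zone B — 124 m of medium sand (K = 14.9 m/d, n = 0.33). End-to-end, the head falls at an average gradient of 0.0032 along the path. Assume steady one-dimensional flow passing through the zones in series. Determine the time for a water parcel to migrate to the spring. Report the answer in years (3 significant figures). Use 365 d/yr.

For zones in series the flux q is common to all zones; the equivalent conductivity is the harmonic (thickness-weighted) mean, K_eq = L_total / Σ(L_j/K_j).
Σ(L/K) = 668/95.4 + 124/14.9 = 7.002 + 8.322 = 15.32 d
K_eq = L_total / Σ(L/K) = 792 / 15.32 = 51.68 m/d
q = K_eq · i = 51.68 × 0.0032 = 0.1654 m/d (same in every zone)
Zone A: v = q/n = 0.1654/0.29 = 0.5703 m/d → t_A = 668/0.5703 = 1171 d
Zone B: v = q/n = 0.1654/0.33 = 0.5012 m/d → t_B = 124/0.5012 = 247.4 d
Total t = 1171 + 247.4 = 1419 d
   = 1419 / 365 = 3.89 yr

3.89 years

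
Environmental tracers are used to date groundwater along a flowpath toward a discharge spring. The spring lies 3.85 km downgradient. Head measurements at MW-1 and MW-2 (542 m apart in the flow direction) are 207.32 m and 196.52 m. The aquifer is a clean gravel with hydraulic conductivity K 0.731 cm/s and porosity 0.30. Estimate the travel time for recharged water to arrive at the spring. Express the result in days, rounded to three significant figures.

Hydraulic gradient i = (207.32 − 196.52) / 542 = 10.80 / 542 = 0.01993
K = 0.731 cm/s × 864 = 631.6 m/d
Specific discharge q = 631.6 × 0.01993 = 12.59 m/d
v_s = q/n_e = 12.59/0.30 = 41.95 m/d
L = 3.85 km = 3850 m
t = L / v = 3850 / 41.95 = 91.78 d

91.8 days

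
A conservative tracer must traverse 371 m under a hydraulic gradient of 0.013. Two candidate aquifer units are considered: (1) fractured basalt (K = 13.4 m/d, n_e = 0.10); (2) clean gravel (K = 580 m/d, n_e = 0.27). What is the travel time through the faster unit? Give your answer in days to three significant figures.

Unit 1 (fractured basalt): v = 13.4×0.013/0.10 = 1.742 m/d, t = 371/1.742 = 213.0 d
Unit 2 (clean gravel): v = 580×0.013/0.27 = 27.93 m/d, t = 371/27.93 = 13.29 d
Faster unit: t = 13.3 d

13.3 days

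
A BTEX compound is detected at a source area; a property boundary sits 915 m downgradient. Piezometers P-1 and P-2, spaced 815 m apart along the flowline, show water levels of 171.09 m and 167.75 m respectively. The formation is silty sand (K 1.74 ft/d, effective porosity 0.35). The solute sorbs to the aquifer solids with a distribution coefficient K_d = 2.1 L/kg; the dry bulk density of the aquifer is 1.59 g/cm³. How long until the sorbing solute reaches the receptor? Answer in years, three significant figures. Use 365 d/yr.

4250 years

Hydraulic gradient i = (171.09 − 167.75) / 815 = 3.34 / 815 = 0.004098
K = 1.74 ft/d × 0.3048 = 0.5304 m/d
Specific discharge q = 0.5304 × 0.004098 = 0.002173 m/d
v_s = q/n_e = 0.002173/0.35 = 0.006210 m/d
Retardation R = 1 + ρ_b·K_d/n = 1 + 1.59×2.1/0.35 = 10.54
Contaminant velocity v_c = v/R = 0.006210/10.54 = 5.892e-4 m/d
t = L/v_c = 915/5.892e-4 = 1.553e6 d
   = 1.553e6/365 = 4250 yr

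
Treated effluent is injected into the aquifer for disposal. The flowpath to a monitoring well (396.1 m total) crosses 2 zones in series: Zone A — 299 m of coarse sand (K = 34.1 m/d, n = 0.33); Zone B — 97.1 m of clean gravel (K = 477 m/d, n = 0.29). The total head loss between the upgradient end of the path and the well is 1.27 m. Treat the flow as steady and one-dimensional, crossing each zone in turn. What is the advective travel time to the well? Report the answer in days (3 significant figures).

Continuity: the same q passes through each zone, so ΔH = q·Σ(L_j/K_j) — the zones act as resistances in series.
Σ(L/K) = 299/34.1 + 97.1/477 = 8.768 + 0.2036 = 8.972 d
q = ΔH / Σ(L/K) = 1.27 / 8.972 = 0.1416 m/d (same in every zone)
Zone A: v = q/n = 0.1416/0.33 = 0.4289 m/d → t_A = 299/0.4289 = 697.1 d
Zone B: v = q/n = 0.1416/0.29 = 0.4881 m/d → t_B = 97.1/0.4881 = 198.9 d
Total t = 697.1 + 198.9 = 896.0 d

896 days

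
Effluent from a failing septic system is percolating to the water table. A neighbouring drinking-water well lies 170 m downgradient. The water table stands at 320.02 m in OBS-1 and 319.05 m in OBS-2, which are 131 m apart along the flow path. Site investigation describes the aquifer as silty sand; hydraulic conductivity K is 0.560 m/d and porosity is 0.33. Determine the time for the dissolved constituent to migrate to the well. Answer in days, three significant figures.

Hydraulic gradient i = (320.02 − 319.05) / 131 = 0.97 / 131 = 0.007405
Darcy flux q = K·i = 0.560 × 0.007405 = 0.004147 m/d
Seepage velocity v = q / n = 0.004147 / 0.33 = 0.01257 m/d
t = L / v = 170 / 0.01257 = 13530 d

13500 days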